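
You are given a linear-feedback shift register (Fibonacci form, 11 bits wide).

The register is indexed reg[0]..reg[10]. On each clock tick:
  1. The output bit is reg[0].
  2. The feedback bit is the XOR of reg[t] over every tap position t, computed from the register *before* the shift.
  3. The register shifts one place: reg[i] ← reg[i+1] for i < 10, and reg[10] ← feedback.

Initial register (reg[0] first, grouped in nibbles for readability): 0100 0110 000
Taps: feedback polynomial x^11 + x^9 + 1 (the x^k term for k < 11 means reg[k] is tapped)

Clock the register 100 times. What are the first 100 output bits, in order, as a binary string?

k : reg_k → out_k, fb_k
0: 01000110000 → 0, fb=0
1: 10001100000 → 1, fb=1
2: 00011000001 → 0, fb=0
3: 00110000010 → 0, fb=1
4: 01100000101 → 0, fb=0
5: 11000001010 → 1, fb=0
6: 10000010100 → 1, fb=1
7: 00000101001 → 0, fb=0
8: 00001010010 → 0, fb=1
9: 00010100101 → 0, fb=0
10: 00101001010 → 0, fb=1
11: 01010010101 → 0, fb=0
12: 10100101010 → 1, fb=0
13: 01001010100 → 0, fb=0
14: 10010101000 → 1, fb=1
15: 00101010001 → 0, fb=0
16: 01010100010 → 0, fb=1
17: 10101000101 → 1, fb=1
18: 01010001011 → 0, fb=1
19: 10100010111 → 1, fb=0
20: 01000101110 → 0, fb=1
21: 10001011101 → 1, fb=1
22: 00010111011 → 0, fb=1
23: 00101110111 → 0, fb=1
24: 01011101111 → 0, fb=1
25: 10111011111 → 1, fb=0
26: 01110111110 → 0, fb=1
27: 11101111101 → 1, fb=1
28: 11011111011 → 1, fb=0
29: 10111110110 → 1, fb=0
30: 01111101100 → 0, fb=0
31: 11111011000 → 1, fb=1
32: 11110110001 → 1, fb=1
33: 11101100011 → 1, fb=0
34: 11011000110 → 1, fb=0
35: 10110001100 → 1, fb=1
36: 01100011001 → 0, fb=0
37: 11000110010 → 1, fb=0
38: 10001100100 → 1, fb=1
39: 00011001001 → 0, fb=0
40: 00110010010 → 0, fb=1
41: 01100100101 → 0, fb=0
42: 11001001010 → 1, fb=0
43: 10010010100 → 1, fb=1
44: 00100101001 → 0, fb=0
45: 01001010010 → 0, fb=1
46: 10010100101 → 1, fb=1
47: 00101001011 → 0, fb=1
48: 01010010111 → 0, fb=1
49: 10100101111 → 1, fb=0
50: 01001011110 → 0, fb=1
51: 10010111101 → 1, fb=1
52: 00101111011 → 0, fb=1
53: 01011110111 → 0, fb=1
54: 10111101111 → 1, fb=0
55: 01111011110 → 0, fb=1
56: 11110111101 → 1, fb=1
57: 11101111011 → 1, fb=0
58: 11011110110 → 1, fb=0
59: 10111101100 → 1, fb=1
60: 01111011001 → 0, fb=0
61: 11110110010 → 1, fb=0
62: 11101100100 → 1, fb=1
63: 11011001001 → 1, fb=1
64: 10110010011 → 1, fb=0
65: 01100100110 → 0, fb=1
66: 11001001101 → 1, fb=1
67: 10010011011 → 1, fb=0
68: 00100110110 → 0, fb=1
69: 01001101101 → 0, fb=0
70: 10011011010 → 1, fb=0
71: 00110110100 → 0, fb=0
72: 01101101000 → 0, fb=0
73: 11011010000 → 1, fb=1
74: 10110100001 → 1, fb=1
75: 01101000011 → 0, fb=1
76: 11010000111 → 1, fb=0
77: 10100001110 → 1, fb=0
78: 01000011100 → 0, fb=0
79: 10000111000 → 1, fb=1
80: 00001110001 → 0, fb=0
81: 00011100010 → 0, fb=1
82: 00111000101 → 0, fb=0
83: 01110001010 → 0, fb=1
84: 11100010101 → 1, fb=1
85: 11000101011 → 1, fb=0
86: 10001010110 → 1, fb=0
87: 00010101100 → 0, fb=0
88: 00101011000 → 0, fb=0
89: 01010110000 → 0, fb=0
90: 10101100000 → 1, fb=1
91: 01011000001 → 0, fb=0
92: 10110000010 → 1, fb=0
93: 01100000100 → 0, fb=0
94: 11000001000 → 1, fb=1
95: 10000010001 → 1, fb=1
96: 00000100011 → 0, fb=1
97: 00001000111 → 0, fb=1
98: 00010001111 → 0, fb=1
99: 00100011111 → 0, fb=1

0100011000001010010101000101110111110110001100100101001011110111101100100110110100001110001010110000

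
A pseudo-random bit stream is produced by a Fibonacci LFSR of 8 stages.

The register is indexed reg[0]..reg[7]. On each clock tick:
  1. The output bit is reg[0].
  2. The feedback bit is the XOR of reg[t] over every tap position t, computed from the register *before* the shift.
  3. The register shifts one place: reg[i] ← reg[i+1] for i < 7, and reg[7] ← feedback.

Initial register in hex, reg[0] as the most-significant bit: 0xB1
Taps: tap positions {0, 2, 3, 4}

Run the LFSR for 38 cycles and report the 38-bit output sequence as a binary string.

tick  register→output (feedback)
  0  10110001→1 (1)
  1  01100011→0 (1)
  2  11000111→1 (1)
  3  10001111→1 (0)
  4  00011110→0 (0)
  5  00111100→0 (1)
  6  01111001→0 (1)
  7  11110011→1 (1)
  8  11100111→1 (0)
  9  11001110→1 (0)
 10  10011100→1 (1)
 11  00111001→0 (1)
 12  01110011→0 (0)
 13  11100110→1 (0)
 14  11001100→1 (0)
 15  10011000→1 (1)
 16  00110001→0 (0)
 17  01100010→0 (1)
 18  11000101→1 (1)
 19  10001011→1 (0)
 20  00010110→0 (1)
 21  00101101→0 (0)
 22  01011010→0 (0)
 23  10110100→1 (1)
 24  01101001→0 (0)
 25  11010010→1 (0)
 26  10100100→1 (0)
 27  01001000→0 (1)
 28  10010001→1 (0)
 29  00100010→0 (1)
 30  01000101→0 (0)
 31  10001010→1 (0)
 32  00010100→0 (1)
 33  00101001→0 (0)
 34  01010010→0 (1)
 35  10100101→1 (0)
 36  01001010→0 (1)
 37  10010101→1 (0)

10110001111001110011000101101001000101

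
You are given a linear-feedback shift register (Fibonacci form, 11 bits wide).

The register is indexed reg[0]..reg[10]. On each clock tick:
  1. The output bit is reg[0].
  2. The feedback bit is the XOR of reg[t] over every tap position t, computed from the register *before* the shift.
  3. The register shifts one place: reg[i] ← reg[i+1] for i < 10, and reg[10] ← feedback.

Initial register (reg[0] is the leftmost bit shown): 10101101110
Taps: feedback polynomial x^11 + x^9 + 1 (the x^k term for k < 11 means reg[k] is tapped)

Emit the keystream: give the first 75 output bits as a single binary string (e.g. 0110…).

101011011100010010011111010000110010000001111010101001101110111100011011001

tick  register→output (feedback)
  0  10101101110→1 (0)
  1  01011011100→0 (0)
  2  10110111000→1 (1)
  3  01101110001→0 (0)
  4  11011100010→1 (0)
  5  10111000100→1 (1)
  6  01110001001→0 (0)
  7  11100010010→1 (0)
  8  11000100100→1 (1)
  9  10001001001→1 (1)
 10  00010010011→0 (1)
 11  00100100111→0 (1)
 12  01001001111→0 (1)
 13  10010011111→1 (0)
 14  00100111110→0 (1)
 15  01001111101→0 (0)
 16  10011111010→1 (0)
 17  00111110100→0 (0)
 18  01111101000→0 (0)
 19  11111010000→1 (1)
 20  11110100001→1 (1)
 21  11101000011→1 (0)
 22  11010000110→1 (0)
 23  10100001100→1 (1)
 24  01000011001→0 (0)
 25  10000110010→1 (0)
 26  00001100100→0 (0)
 27  00011001000→0 (0)
 28  00110010000→0 (0)
 29  01100100000→0 (0)
 30  11001000000→1 (1)
 31  10010000001→1 (1)
 32  00100000011→0 (1)
 33  01000000111→0 (1)
 34  10000001111→1 (0)
 35  00000011110→0 (1)
 36  00000111101→0 (0)
 37  00001111010→0 (1)
 38  00011110101→0 (0)
 39  00111101010→0 (1)
 40  01111010101→0 (0)
 41  11110101010→1 (0)
 42  11101010100→1 (1)
 43  11010101001→1 (1)
 44  10101010011→1 (0)
 45  01010100110→0 (1)
 46  10101001101→1 (1)
 47  01010011011→0 (1)
 48  10100110111→1 (0)
 49  01001101110→0 (1)
 50  10011011101→1 (1)
 51  00110111011→0 (1)
 52  01101110111→0 (1)
 53  11011101111→1 (0)
 54  10111011110→1 (0)
 55  01110111100→0 (0)
 56  11101111000→1 (1)
 57  11011110001→1 (1)
 58  10111100011→1 (0)
 59  01111000110→0 (1)
 60  11110001101→1 (1)
 61  11100011011→1 (0)
 62  11000110110→1 (0)
 63  10001101100→1 (1)
 64  00011011001→0 (0)
 65  00110110010→0 (1)
 66  01101100101→0 (0)
 67  11011001010→1 (0)
 68  10110010100→1 (1)
 69  01100101001→0 (0)
 70  11001010010→1 (0)
 71  10010100100→1 (1)
 72  00101001001→0 (0)
 73  01010010010→0 (1)
 74  10100100101→1 (1)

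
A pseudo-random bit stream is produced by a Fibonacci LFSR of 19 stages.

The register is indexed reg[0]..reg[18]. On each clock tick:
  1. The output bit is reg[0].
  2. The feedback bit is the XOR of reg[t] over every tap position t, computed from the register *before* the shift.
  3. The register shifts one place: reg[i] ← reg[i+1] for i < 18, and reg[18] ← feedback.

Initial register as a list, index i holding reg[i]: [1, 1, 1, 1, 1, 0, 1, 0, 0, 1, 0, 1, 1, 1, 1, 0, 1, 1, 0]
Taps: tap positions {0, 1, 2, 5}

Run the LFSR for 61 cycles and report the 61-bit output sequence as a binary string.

1111101001011110110101011000100001010011001101100111101111101

step | reg (before) | out | fb
   0 | 1111101001011110110 | 1 | 1
   1 | 1111010010111101101 | 1 | 0
   2 | 1110100101111011010 | 1 | 1
   3 | 1101001011110110101 | 1 | 0
   4 | 1010010111101101010 | 1 | 1
   5 | 0100101111011010101 | 0 | 1
   6 | 1001011110110101011 | 1 | 0
   7 | 0010111101101010110 | 0 | 0
   8 | 0101111011010101100 | 0 | 0
   9 | 1011110110101011000 | 1 | 1
  10 | 0111101101010110001 | 0 | 0
  11 | 1111011010101100010 | 1 | 0
  12 | 1110110101011000100 | 1 | 0
  13 | 1101101010110001000 | 1 | 0
  14 | 1011010101100010000 | 1 | 1
  15 | 0110101011000100001 | 0 | 0
  16 | 1101010110001000010 | 1 | 1
  17 | 1010101100010000101 | 1 | 0
  18 | 0101011000100001010 | 0 | 0
  19 | 1010110001000010100 | 1 | 1
  20 | 0101100010000101001 | 0 | 1
  21 | 1011000100001010011 | 1 | 0
  22 | 0110001000010100110 | 0 | 0
  23 | 1100010000101001100 | 1 | 1
  24 | 1000100001010011001 | 1 | 1
  25 | 0001000010100110011 | 0 | 0
  26 | 0010000101001100110 | 0 | 1
  27 | 0100001010011001101 | 0 | 1
  28 | 1000010100110011011 | 1 | 0
  29 | 0000101001100110110 | 0 | 0
  30 | 0001010011001101100 | 0 | 1
  31 | 0010100110011011001 | 0 | 1
  32 | 0101001100110110011 | 0 | 1
  33 | 1010011001101100111 | 1 | 1
  34 | 0100110011011001111 | 0 | 0
  35 | 1001100110110011110 | 1 | 1
  36 | 0011001101100111101 | 0 | 1
  37 | 0110011011001111011 | 0 | 1
  38 | 1100110110011110111 | 1 | 1
  39 | 1001101100111101111 | 1 | 1
  40 | 0011011001111011111 | 0 | 0
  41 | 0110110011110111110 | 0 | 1
  42 | 1101100111101111101 | 1 | 0
  43 | 1011001111011111010 | 1 | 0
  44 | 0110011110111110100 | 0 | 1
  45 | 1100111101111101001 | 1 | 1
  46 | 1001111011111010011 | 1 | 0
  47 | 0011110111110100110 | 0 | 0
  48 | 0111101111101001100 | 0 | 0
  49 | 1111011111010011000 | 1 | 0
  50 | 1110111110100110000 | 1 | 0
  51 | 1101111101001100000 | 1 | 1
  52 | 1011111010011000001 | 1 | 1
  53 | 0111110100110000011 | 0 | 1
  54 | 1111101001100000111 | 1 | 1
  55 | 1111010011000001111 | 1 | 0
  56 | 1110100110000011110 | 1 | 1
  57 | 1101001100000111101 | 1 | 0
  58 | 1010011000001111010 | 1 | 1
  59 | 0100110000011110101 | 0 | 0
  60 | 1001100000111101010 | 1 | 1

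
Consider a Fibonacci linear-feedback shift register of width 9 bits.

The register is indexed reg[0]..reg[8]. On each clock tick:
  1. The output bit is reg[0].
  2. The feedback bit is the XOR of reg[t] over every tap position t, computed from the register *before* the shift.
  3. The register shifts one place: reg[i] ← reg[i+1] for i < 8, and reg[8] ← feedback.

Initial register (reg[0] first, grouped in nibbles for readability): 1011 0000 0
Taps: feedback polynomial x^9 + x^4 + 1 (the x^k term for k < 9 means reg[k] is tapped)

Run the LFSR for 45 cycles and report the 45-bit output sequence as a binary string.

101100000101101011111010101010000001010010101

step | reg (before) | out | fb
   0 | 101100000 | 1 | 1
   1 | 011000001 | 0 | 0
   2 | 110000010 | 1 | 1
   3 | 100000101 | 1 | 1
   4 | 000001011 | 0 | 0
   5 | 000010110 | 0 | 1
   6 | 000101101 | 0 | 0
   7 | 001011010 | 0 | 1
   8 | 010110101 | 0 | 1
   9 | 101101011 | 1 | 1
  10 | 011010111 | 0 | 1
  11 | 110101111 | 1 | 1
  12 | 101011111 | 1 | 0
  13 | 010111110 | 0 | 1
  14 | 101111101 | 1 | 0
  15 | 011111010 | 0 | 1
  16 | 111110101 | 1 | 0
  17 | 111101010 | 1 | 1
  18 | 111010101 | 1 | 0
  19 | 110101010 | 1 | 1
  20 | 101010101 | 1 | 0
  21 | 010101010 | 0 | 0
  22 | 101010100 | 1 | 0
  23 | 010101000 | 0 | 0
  24 | 101010000 | 1 | 0
  25 | 010100000 | 0 | 0
  26 | 101000000 | 1 | 1
  27 | 010000001 | 0 | 0
  28 | 100000010 | 1 | 1
  29 | 000000101 | 0 | 0
  30 | 000001010 | 0 | 0
  31 | 000010100 | 0 | 1
  32 | 000101001 | 0 | 0
  33 | 001010010 | 0 | 1
  34 | 010100101 | 0 | 0
  35 | 101001010 | 1 | 1
  36 | 010010101 | 0 | 1
  37 | 100101011 | 1 | 1
  38 | 001010111 | 0 | 1
  39 | 010101111 | 0 | 0
  40 | 101011110 | 1 | 0
  41 | 010111100 | 0 | 1
  42 | 101111001 | 1 | 0
  43 | 011110010 | 0 | 1
  44 | 111100101 | 1 | 1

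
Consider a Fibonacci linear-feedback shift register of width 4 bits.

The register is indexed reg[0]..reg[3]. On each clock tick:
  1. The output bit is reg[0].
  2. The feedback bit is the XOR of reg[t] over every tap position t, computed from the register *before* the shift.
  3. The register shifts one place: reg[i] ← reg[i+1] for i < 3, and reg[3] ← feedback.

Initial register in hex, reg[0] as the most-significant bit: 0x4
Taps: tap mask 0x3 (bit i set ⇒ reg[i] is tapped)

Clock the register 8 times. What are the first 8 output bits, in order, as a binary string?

01001101

k : reg_k → out_k, fb_k
0: 0100 → 0, fb=1
1: 1001 → 1, fb=1
2: 0011 → 0, fb=0
3: 0110 → 0, fb=1
4: 1101 → 1, fb=0
5: 1010 → 1, fb=1
6: 0101 → 0, fb=1
7: 1011 → 1, fb=1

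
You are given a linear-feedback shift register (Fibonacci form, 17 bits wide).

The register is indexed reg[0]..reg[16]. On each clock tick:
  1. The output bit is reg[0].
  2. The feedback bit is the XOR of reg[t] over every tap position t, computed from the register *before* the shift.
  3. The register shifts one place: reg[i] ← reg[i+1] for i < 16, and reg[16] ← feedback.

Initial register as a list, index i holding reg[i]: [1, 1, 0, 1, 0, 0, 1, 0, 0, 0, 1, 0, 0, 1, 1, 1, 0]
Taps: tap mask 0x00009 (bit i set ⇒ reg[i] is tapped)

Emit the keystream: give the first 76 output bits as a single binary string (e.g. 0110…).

step | reg (before) | out | fb
   0 | 11010010001001110 | 1 | 0
   1 | 10100100010011100 | 1 | 1
   2 | 01001000100111001 | 0 | 0
   3 | 10010001001110010 | 1 | 0
   4 | 00100010011100100 | 0 | 0
   5 | 01000100111001000 | 0 | 0
   6 | 10001001110010000 | 1 | 1
   7 | 00010011100100001 | 0 | 1
   8 | 00100111001000011 | 0 | 0
   9 | 01001110010000110 | 0 | 0
  10 | 10011100100001100 | 1 | 0
  11 | 00111001000011000 | 0 | 1
  12 | 01110010000110001 | 0 | 1
  13 | 11100100001100011 | 1 | 1
  14 | 11001000011000111 | 1 | 1
  15 | 10010000110001111 | 1 | 0
  16 | 00100001100011110 | 0 | 0
  17 | 01000011000111100 | 0 | 0
  18 | 10000110001111000 | 1 | 1
  19 | 00001100011110001 | 0 | 0
  20 | 00011000111100010 | 0 | 1
  21 | 00110001111000101 | 0 | 1
  22 | 01100011110001011 | 0 | 0
  23 | 11000111100010110 | 1 | 1
  24 | 10001111000101101 | 1 | 1
  25 | 00011110001011011 | 0 | 1
  26 | 00111100010110111 | 0 | 1
  27 | 01111000101101111 | 0 | 1
  28 | 11110001011011111 | 1 | 0
  29 | 11100010110111110 | 1 | 1
  30 | 11000101101111101 | 1 | 1
  31 | 10001011011111011 | 1 | 1
  32 | 00010110111110111 | 0 | 1
  33 | 00101101111101111 | 0 | 0
  34 | 01011011111011110 | 0 | 1
  35 | 10110111110111101 | 1 | 0
  36 | 01101111101111010 | 0 | 0
  37 | 11011111011110100 | 1 | 0
  38 | 10111110111101000 | 1 | 0
  39 | 01111101111010000 | 0 | 1
  40 | 11111011110100001 | 1 | 0
  41 | 11110111101000010 | 1 | 0
  42 | 11101111010000100 | 1 | 1
  43 | 11011110100001001 | 1 | 0
  44 | 10111101000010010 | 1 | 0
  45 | 01111010000100100 | 0 | 1
  46 | 11110100001001001 | 1 | 0
  47 | 11101000010010010 | 1 | 1
  48 | 11010000100100101 | 1 | 0
  49 | 10100001001001010 | 1 | 1
  50 | 01000010010010101 | 0 | 0
  51 | 10000100100101010 | 1 | 1
  52 | 00001001001010101 | 0 | 0
  53 | 00010010010101010 | 0 | 1
  54 | 00100100101010101 | 0 | 0
  55 | 01001001010101010 | 0 | 0
  56 | 10010010101010100 | 1 | 0
  57 | 00100101010101000 | 0 | 0
  58 | 01001010101010000 | 0 | 0
  59 | 10010101010100000 | 1 | 0
  60 | 00101010101000000 | 0 | 0
  61 | 01010101010000000 | 0 | 1
  62 | 10101010100000001 | 1 | 1
  63 | 01010101000000011 | 0 | 1
  64 | 10101010000000111 | 1 | 1
  65 | 01010100000001111 | 0 | 1
  66 | 10101000000011111 | 1 | 1
  67 | 01010000000111111 | 0 | 1
  68 | 10100000001111111 | 1 | 1
  69 | 01000000011111111 | 0 | 0
  70 | 10000000111111110 | 1 | 1
  71 | 00000001111111101 | 0 | 0
  72 | 00000011111111010 | 0 | 0
  73 | 00000111111110100 | 0 | 0
  74 | 00001111111101000 | 0 | 0
  75 | 00011111111010000 | 0 | 1

1101001000100111001000011000111100010110111110111101000010010010101010100000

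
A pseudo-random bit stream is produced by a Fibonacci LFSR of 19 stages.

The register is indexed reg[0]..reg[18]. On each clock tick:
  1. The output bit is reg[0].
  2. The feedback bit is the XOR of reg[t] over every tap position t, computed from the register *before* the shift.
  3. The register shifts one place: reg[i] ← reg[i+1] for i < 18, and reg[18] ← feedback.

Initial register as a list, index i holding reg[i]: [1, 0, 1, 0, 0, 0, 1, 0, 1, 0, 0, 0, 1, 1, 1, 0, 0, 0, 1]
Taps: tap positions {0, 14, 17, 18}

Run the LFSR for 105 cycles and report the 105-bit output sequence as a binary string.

step | reg (before) | out | fb
   0 | 1010001010001110001 | 1 | 1
   1 | 0100010100011100011 | 0 | 0
   2 | 1000101000111000110 | 1 | 0
   3 | 0001010001110001100 | 0 | 0
   4 | 0010100011100011000 | 0 | 1
   5 | 0101000111000110001 | 0 | 0
   6 | 1010001110001100010 | 1 | 0
   7 | 0100011100011000100 | 0 | 0
   8 | 1000111000110001000 | 1 | 1
   9 | 0001110001100010001 | 0 | 0
  10 | 0011100011000100010 | 0 | 1
  11 | 0111000110001000101 | 0 | 1
  12 | 1110001100010001011 | 1 | 1
  13 | 1100011000100010111 | 1 | 0
  14 | 1000110001000101110 | 1 | 0
  15 | 0001100010001011100 | 0 | 1
  16 | 0011000100010111001 | 0 | 0
  17 | 0110001000101110010 | 0 | 0
  18 | 1100010001011100100 | 1 | 1
  19 | 1000100010111001001 | 1 | 0
  20 | 0001000101110010010 | 0 | 0
  21 | 0010001011100100100 | 0 | 0
  22 | 0100010111001001000 | 0 | 0
  23 | 1000101110010010000 | 1 | 0
  24 | 0001011100100100000 | 0 | 0
  25 | 0010111001001000000 | 0 | 0
  26 | 0101110010010000000 | 0 | 0
  27 | 1011100100100000000 | 1 | 1
  28 | 0111001001000000001 | 0 | 1
  29 | 1110010010000000011 | 1 | 1
  30 | 1100100100000000111 | 1 | 1
  31 | 1001001000000001111 | 1 | 1
  32 | 0010010000000011111 | 0 | 1
  33 | 0100100000000111111 | 0 | 1
  34 | 1001000000001111111 | 1 | 0
  35 | 0010000000011111110 | 0 | 0
  36 | 0100000000111111100 | 0 | 1
  37 | 1000000001111111001 | 1 | 1
  38 | 0000000011111110011 | 0 | 1
  39 | 0000000111111100111 | 0 | 0
  40 | 0000001111111001110 | 0 | 1
  41 | 0000011111110011101 | 0 | 0
  42 | 0000111111100111010 | 0 | 0
  43 | 0001111111001110100 | 0 | 1
  44 | 0011111110011101001 | 0 | 1
  45 | 0111111100111010011 | 0 | 1
  46 | 1111111001110100111 | 1 | 1
  47 | 1111110011101001111 | 1 | 1
  48 | 1111100111010011111 | 1 | 0
  49 | 1111001110100111110 | 1 | 1
  50 | 1110011101001111101 | 1 | 1
  51 | 1100111010011111011 | 1 | 0
  52 | 1001110100111110110 | 1 | 1
  53 | 0011101001111101101 | 0 | 1
  54 | 0111010011111011011 | 0 | 1
  55 | 1110100111110110111 | 1 | 0
  56 | 1101001111101101110 | 1 | 0
  57 | 1010011111011011100 | 1 | 0
  58 | 0100111110110111000 | 0 | 1
  59 | 1001111101101110001 | 1 | 1
  60 | 0011111011011100011 | 0 | 0
  61 | 0111110110111000110 | 0 | 1
  62 | 1111101101110001101 | 1 | 0
  63 | 1111011011100011010 | 1 | 1
  64 | 1110110111000110101 | 1 | 1
  65 | 1101101110001101011 | 1 | 1
  66 | 1011011100011010111 | 1 | 0
  67 | 0110111000110101110 | 0 | 1
  68 | 1101110001101011101 | 1 | 1
  69 | 1011100011010111011 | 1 | 0
  70 | 0111000110101110110 | 0 | 0
  71 | 1110001101011101100 | 1 | 1
  72 | 1100011010111011001 | 1 | 1
  73 | 1000110101110110011 | 1 | 0
  74 | 0001101011101100110 | 0 | 1
  75 | 0011010111011001101 | 0 | 1
  76 | 0110101110110011011 | 0 | 1
  77 | 1101011101100110111 | 1 | 0
  78 | 1010111011001101110 | 1 | 0
  79 | 0101110110011011100 | 0 | 1
  80 | 1011101100110111001 | 1 | 1
  81 | 0111011001101110011 | 0 | 1
  82 | 1110110011011100111 | 1 | 1
  83 | 1101100110111001111 | 1 | 1
  84 | 1011001101110011111 | 1 | 0
  85 | 0110011011100111110 | 0 | 0
  86 | 1100110111001111100 | 1 | 0
  87 | 1001101110011111000 | 1 | 0
  88 | 0011011100111110000 | 0 | 1
  89 | 0110111001111100001 | 0 | 1
  90 | 1101110011111000011 | 1 | 1
  91 | 1011100111110000111 | 1 | 1
  92 | 0111001111100001111 | 0 | 0
  93 | 1110011111000011110 | 1 | 1
  94 | 1100111110000111101 | 1 | 1
  95 | 1001111100001111011 | 1 | 0
  96 | 0011111000011110110 | 0 | 0
  97 | 0111110000111101100 | 0 | 0
  98 | 1111100001111011000 | 1 | 0
  99 | 1111000011110110000 | 1 | 0
 100 | 1110000111101100000 | 1 | 1
 101 | 1100001111011000001 | 1 | 0
 102 | 1000011110110000010 | 1 | 0
 103 | 0000111101100000100 | 0 | 0
 104 | 0001111011000001000 | 0 | 0

101000101000111000110001000101110010010000000011111110011101001111101101110001101011101100110111001111100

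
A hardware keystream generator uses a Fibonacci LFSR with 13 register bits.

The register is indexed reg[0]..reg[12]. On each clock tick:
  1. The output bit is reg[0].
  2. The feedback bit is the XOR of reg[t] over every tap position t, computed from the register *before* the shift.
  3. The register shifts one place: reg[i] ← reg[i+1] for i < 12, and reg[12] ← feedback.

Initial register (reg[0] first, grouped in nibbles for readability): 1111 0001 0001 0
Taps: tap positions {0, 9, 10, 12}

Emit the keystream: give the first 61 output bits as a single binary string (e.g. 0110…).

tick  register→output (feedback)
  0  1111000100010→1 (1)
  1  1110001000101→1 (1)
  2  1100010001011→1 (1)
  3  1000100010111→1 (1)
  4  0001000101111→0 (1)
  5  0010001011111→0 (1)
  6  0100010111111→0 (1)
  7  1000101111111→1 (0)
  8  0001011111110→0 (0)
  9  0010111111100→0 (0)
 10  0101111111000→0 (1)
 11  1011111110001→1 (0)
 12  0111111100010→0 (0)
 13  1111111000100→1 (0)
 14  1111110001000→1 (0)
 15  1111100010000→1 (1)
 16  1111000100001→1 (0)
 17  1110001000010→1 (1)
 18  1100010000101→1 (1)
 19  1000100001011→1 (1)
 20  0001000010111→0 (0)
 21  0010000101110→0 (0)
 22  0100001011100→0 (0)
 23  1000010111000→1 (0)
 24  0000101110000→0 (0)
 25  0001011100000→0 (0)
 26  0010111000000→0 (0)
 27  0101110000000→0 (0)
 28  1011100000000→1 (1)
 29  0111000000001→0 (1)
 30  1110000000011→1 (0)
 31  1100000000110→1 (0)
 32  1000000001100→1 (1)
 33  0000000011001→0 (0)
 34  0000000110010→0 (0)
 35  0000001100100→0 (1)
 36  0000011001001→0 (0)
 37  0000110010010→0 (0)
 38  0001100100100→0 (1)
 39  0011001001001→0 (0)
 40  0110010010010→0 (0)
 41  1100100100100→1 (0)
 42  1001001001000→1 (0)
 43  0010010010000→0 (0)
 44  0100100100000→0 (0)
 45  1001001000000→1 (1)
 46  0010010000001→0 (1)
 47  0100100000011→0 (1)
 48  1001000000111→1 (1)
 49  0010000001111→0 (1)
 50  0100000011111→0 (1)
 51  1000000111111→1 (0)
 52  0000001111110→0 (0)
 53  0000011111100→0 (0)
 54  0000111111000→0 (1)
 55  0001111110001→0 (1)
 56  0011111100011→0 (1)
 57  0111111000111→0 (0)
 58  1111110001110→1 (1)
 59  1111100011101→1 (0)
 60  1111000111010→1 (0)

1111000100010111111100010000101110000000011001001001000000111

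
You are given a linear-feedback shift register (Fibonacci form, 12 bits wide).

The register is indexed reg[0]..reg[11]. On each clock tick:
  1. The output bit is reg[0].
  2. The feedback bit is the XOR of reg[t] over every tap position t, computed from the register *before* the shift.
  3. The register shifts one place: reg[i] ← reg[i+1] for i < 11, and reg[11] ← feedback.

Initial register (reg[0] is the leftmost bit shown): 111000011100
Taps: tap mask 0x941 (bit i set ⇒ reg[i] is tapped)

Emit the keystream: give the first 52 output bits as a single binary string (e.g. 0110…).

1110000111000110010000011010111110010110100011010000

tick  register→output (feedback)
  0  111000011100→1 (0)
  1  110000111000→1 (1)
  2  100001110001→1 (1)
  3  000011100011→0 (0)
  4  000111000110→0 (0)
  5  001110001100→0 (1)
  6  011100011001→0 (0)
  7  111000110010→1 (0)
  8  110001100100→1 (0)
  9  100011001000→1 (0)
 10  000110010000→0 (0)
 11  001100100000→0 (1)
 12  011001000001→0 (1)
 13  110010000011→1 (0)
 14  100100000110→1 (1)
 15  001000001101→0 (0)
 16  010000011010→0 (1)
 17  100000110101→1 (1)
 18  000001101011→0 (1)
 19  000011010111→0 (1)
 20  000110101111→0 (1)
 21  001101011111→0 (0)
 22  011010111110→0 (0)
 23  110101111100→1 (1)
 24  101011111001→1 (0)
 25  010111110010→0 (1)
 26  101111100101→1 (1)
 27  011111001011→0 (0)
 28  111110010110→1 (1)
 29  111100101101→1 (0)
 30  111001011010→1 (0)
 31  110010110100→1 (0)
 32  100101101000→1 (1)
 33  001011010001→0 (1)
 34  010110100011→0 (0)
 35  101101000110→1 (1)
 36  011010001101→0 (0)
 37  110100011010→1 (0)
 38  101000110100→1 (0)
 39  010001101000→0 (0)
 40  100011010000→1 (1)
 41  000110100001→0 (0)
 42  001101000010→0 (0)
 43  011010000100→0 (0)
 44  110100001000→1 (0)
 45  101000010000→1 (1)
 46  010000100001→0 (0)
 47  100001000010→1 (1)
 48  000010000101→0 (1)
 49  000100001011→0 (0)
 50  001000010110→0 (0)
 51  010000101100→0 (0)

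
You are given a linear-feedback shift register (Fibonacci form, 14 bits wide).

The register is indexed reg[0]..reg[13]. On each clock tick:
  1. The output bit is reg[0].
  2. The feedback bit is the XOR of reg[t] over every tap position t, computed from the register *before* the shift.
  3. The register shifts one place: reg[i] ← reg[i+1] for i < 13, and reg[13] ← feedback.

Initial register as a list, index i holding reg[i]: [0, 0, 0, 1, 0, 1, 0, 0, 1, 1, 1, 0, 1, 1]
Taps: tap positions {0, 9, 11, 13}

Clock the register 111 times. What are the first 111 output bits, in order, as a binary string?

000101001110110011001000101111100001111010010100011001101101011010101101000111101110101110011000010001110010100

tick  register→output (feedback)
  0  00010100111011→0 (0)
  1  00101001110110→0 (0)
  2  01010011101100→0 (1)
  3  10100111011001→1 (1)
  4  01001110110011→0 (0)
  5  10011101100110→1 (0)
  6  00111011001100→0 (1)
  7  01110110011001→0 (0)
  8  11101100110010→1 (0)
  9  11011001100100→1 (0)
 10  10110011001000→1 (1)
 11  01100110010001→0 (0)
 12  11001100100010→1 (1)
 13  10011001000101→1 (1)
 14  00110010001011→0 (1)
 15  01100100010111→0 (1)
 16  11001000101111→1 (1)
 17  10010001011111→1 (0)
 18  00100010111110→0 (0)
 19  01000101111100→0 (0)
 20  10001011111000→1 (0)
 21  00010111110000→0 (1)
 22  00101111100001→0 (1)
 23  01011111000011→0 (1)
 24  10111110000111→1 (1)
 25  01111100001111→0 (0)
 26  11111000011110→1 (1)
 27  11110000111101→1 (0)
 28  11100001111010→1 (0)
 29  11000011110100→1 (1)
 30  10000111101001→1 (0)
 31  00001111010010→0 (1)
 32  00011110100101→0 (0)
 33  00111101001010→0 (0)
 34  01111010010100→0 (0)
 35  11110100101000→1 (1)
 36  11101001010001→1 (1)
 37  11010010100011→1 (0)
 38  10100101000110→1 (0)
 39  01001010001100→0 (1)
 40  10010100011001→1 (1)
 41  00101000110011→0 (0)
 42  01010001100110→0 (1)
 43  10100011001101→1 (1)
 44  01000110011011→0 (0)
 45  10001100110110→1 (1)
 46  00011001101101→0 (0)
 47  00110011011010→0 (1)
 48  01100110110101→0 (1)
 49  11001101101011→1 (0)
 50  10011011010110→1 (1)
 51  00110110101101→0 (0)
 52  01101101011010→0 (1)
 53  11011010110101→1 (0)
 54  10110101101010→1 (1)
 55  01101011010101→0 (1)
 56  11010110101011→1 (0)
 57  10101101010110→1 (1)
 58  01011010101101→0 (0)
 59  10110101011010→1 (0)
 60  01101010110100→0 (0)
 61  11010101101000→1 (1)
 62  10101011010001→1 (1)
 63  01010110100011→0 (1)
 64  10101101000111→1 (1)
 65  01011010001111→0 (0)
 66  10110100011110→1 (1)
 67  01101000111101→0 (1)
 68  11010001111011→1 (1)
 69  10100011110111→1 (0)
 70  01000111101110→0 (1)
 71  10001111011101→1 (0)
 72  00011110111010→0 (1)
 73  00111101110101→0 (1)
 74  01111011101011→0 (1)
 75  11110111010111→1 (0)
 76  11101110101110→1 (0)
 77  11011101011100→1 (1)
 78  10111010111001→1 (1)
 79  01110101110011→0 (0)
 80  11101011100110→1 (0)
 81  11010111001100→1 (0)
 82  10101110011000→1 (0)
 83  01011100110000→0 (1)
 84  10111001100001→1 (0)
 85  01110011000010→0 (0)
 86  11100110000100→1 (0)
 87  11001100001000→1 (1)
 88  10011000010001→1 (1)
 89  00110000100011→0 (1)
 90  01100001000111→0 (0)
 91  11000010001110→1 (0)
 92  10000100011100→1 (1)
 93  00001000111001→0 (0)
 94  00010001110010→0 (1)
 95  00100011100101→0 (0)
 96  01000111001010→0 (0)
 97  10001110010100→1 (1)
 98  00011100101001→0 (1)
 99  00111001010011→0 (0)
100  01110010100110→0 (1)
101  11100101001101→1 (1)
102  11001010011011→1 (1)
103  10010100110111→1 (0)
104  00101001101110→0 (1)
105  01010011011101→0 (1)
106  10100110111011→1 (1)
107  01001101110111→0 (1)
108  10011011101111→1 (1)
109  00110111011111→0 (1)
110  01101110111111→0 (1)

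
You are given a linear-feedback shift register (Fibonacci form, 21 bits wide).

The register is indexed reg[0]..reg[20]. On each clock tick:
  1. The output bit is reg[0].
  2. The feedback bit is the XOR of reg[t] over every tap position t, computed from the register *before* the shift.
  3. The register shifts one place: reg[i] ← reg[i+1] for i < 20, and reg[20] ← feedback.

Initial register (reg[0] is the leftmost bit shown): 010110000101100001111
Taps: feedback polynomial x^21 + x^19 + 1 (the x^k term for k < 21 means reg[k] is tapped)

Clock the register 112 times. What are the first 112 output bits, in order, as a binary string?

0101100001011000011111011010100011111100110110111010110011010010010011101101001000010111100100100001010111001111

k : reg_k → out_k, fb_k
0: 010110000101100001111 → 0, fb=1
1: 101100001011000011111 → 1, fb=0
2: 011000010110000111110 → 0, fb=1
3: 110000101100001111101 → 1, fb=1
4: 100001011000011111011 → 1, fb=0
5: 000010110000111110110 → 0, fb=1
6: 000101100001111101101 → 0, fb=0
7: 001011000011111011010 → 0, fb=1
8: 010110000111110110101 → 0, fb=0
9: 101100001111101101010 → 1, fb=0
10: 011000011111011010100 → 0, fb=0
11: 110000111110110101000 → 1, fb=1
12: 100001111101101010001 → 1, fb=1
13: 000011111011010100011 → 0, fb=1
14: 000111110110101000111 → 0, fb=1
15: 001111101101010001111 → 0, fb=1
16: 011111011010100011111 → 0, fb=1
17: 111110110101000111111 → 1, fb=0
18: 111101101010001111110 → 1, fb=0
19: 111011010100011111100 → 1, fb=1
20: 110110101000111111001 → 1, fb=1
21: 101101010001111110011 → 1, fb=0
22: 011010100011111100110 → 0, fb=1
23: 110101000111111001101 → 1, fb=1
24: 101010001111110011011 → 1, fb=0
25: 010100011111100110110 → 0, fb=1
26: 101000111111001101101 → 1, fb=1
27: 010001111110011011011 → 0, fb=1
28: 100011111100110110111 → 1, fb=0
29: 000111111001101101110 → 0, fb=1
30: 001111110011011011101 → 0, fb=0
31: 011111100110110111010 → 0, fb=1
32: 111111001101101110101 → 1, fb=1
33: 111110011011011101011 → 1, fb=0
34: 111100110110111010110 → 1, fb=0
35: 111001101101110101100 → 1, fb=1
36: 110011011011101011001 → 1, fb=1
37: 100110110111010110011 → 1, fb=0
38: 001101101110101100110 → 0, fb=1
39: 011011011101011001101 → 0, fb=0
40: 110110111010110011010 → 1, fb=0
41: 101101110101100110100 → 1, fb=1
42: 011011101011001101001 → 0, fb=0
43: 110111010110011010010 → 1, fb=0
44: 101110101100110100100 → 1, fb=1
45: 011101011001101001001 → 0, fb=0
46: 111010110011010010010 → 1, fb=0
47: 110101100110100100100 → 1, fb=1
48: 101011001101001001001 → 1, fb=1
49: 010110011010010010011 → 0, fb=1
50: 101100110100100100111 → 1, fb=0
51: 011001101001001001110 → 0, fb=1
52: 110011010010010011101 → 1, fb=1
53: 100110100100100111011 → 1, fb=0
54: 001101001001001110110 → 0, fb=1
55: 011010010010011101101 → 0, fb=0
56: 110100100100111011010 → 1, fb=0
57: 101001001001110110100 → 1, fb=1
58: 010010010011101101001 → 0, fb=0
59: 100100100111011010010 → 1, fb=0
60: 001001001110110100100 → 0, fb=0
61: 010010011101101001000 → 0, fb=0
62: 100100111011010010000 → 1, fb=1
63: 001001110110100100001 → 0, fb=0
64: 010011101101001000010 → 0, fb=1
65: 100111011010010000101 → 1, fb=1
66: 001110110100100001011 → 0, fb=1
67: 011101101001000010111 → 0, fb=1
68: 111011010010000101111 → 1, fb=0
69: 110110100100001011110 → 1, fb=0
70: 101101001000010111100 → 1, fb=1
71: 011010010000101111001 → 0, fb=0
72: 110100100001011110010 → 1, fb=0
73: 101001000010111100100 → 1, fb=1
74: 010010000101111001001 → 0, fb=0
75: 100100001011110010010 → 1, fb=0
76: 001000010111100100100 → 0, fb=0
77: 010000101111001001000 → 0, fb=0
78: 100001011110010010000 → 1, fb=1
79: 000010111100100100001 → 0, fb=0
80: 000101111001001000010 → 0, fb=1
81: 001011110010010000101 → 0, fb=0
82: 010111100100100001010 → 0, fb=1
83: 101111001001000010101 → 1, fb=1
84: 011110010010000101011 → 0, fb=1
85: 111100100100001010111 → 1, fb=0
86: 111001001000010101110 → 1, fb=0
87: 110010010000101011100 → 1, fb=1
88: 100100100001010111001 → 1, fb=1
89: 001001000010101110011 → 0, fb=1
90: 010010000101011100111 → 0, fb=1
91: 100100001010111001111 → 1, fb=0
92: 001000010101110011110 → 0, fb=1
93: 010000101011100111101 → 0, fb=0
94: 100001010111001111010 → 1, fb=0
95: 000010101110011110100 → 0, fb=0
96: 000101011100111101000 → 0, fb=0
97: 001010111001111010000 → 0, fb=0
98: 010101110011110100000 → 0, fb=0
99: 101011100111101000000 → 1, fb=1
100: 010111001111010000001 → 0, fb=0
101: 101110011110100000010 → 1, fb=0
102: 011100111101000000100 → 0, fb=0
103: 111001111010000001000 → 1, fb=1
104: 110011110100000010001 → 1, fb=1
105: 100111101000000100011 → 1, fb=0
106: 001111010000001000110 → 0, fb=1
107: 011110100000010001101 → 0, fb=0
108: 111101000000100011010 → 1, fb=0
109: 111010000001000110100 → 1, fb=1
110: 110100000010001101001 → 1, fb=1
111: 101000000100011010011 → 1, fb=0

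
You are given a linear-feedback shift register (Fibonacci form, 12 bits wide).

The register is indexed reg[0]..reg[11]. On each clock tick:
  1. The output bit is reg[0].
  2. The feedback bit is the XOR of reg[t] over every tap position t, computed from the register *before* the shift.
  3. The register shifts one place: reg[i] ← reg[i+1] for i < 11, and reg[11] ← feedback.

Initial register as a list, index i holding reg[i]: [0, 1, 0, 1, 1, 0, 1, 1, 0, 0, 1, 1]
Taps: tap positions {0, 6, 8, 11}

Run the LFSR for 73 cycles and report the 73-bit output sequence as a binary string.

tick  register→output (feedback)
  0  010110110011→0 (0)
  1  101101100110→1 (0)
  2  011011001100→0 (1)
  3  110110011001→1 (1)
  4  101100110011→1 (1)
  5  011001100111→0 (0)
  6  110011001110→1 (0)
  7  100110011100→1 (0)
  8  001100111000→0 (0)
  9  011001110000→0 (1)
 10  110011100001→1 (1)
 11  100111000011→1 (0)
 12  001110000110→0 (0)
 13  011100001100→0 (1)
 14  111000011001→1 (1)
 15  110000110011→1 (1)
 16  100001100111→1 (1)
 17  000011001111→0 (0)
 18  000110011110→0 (1)
 19  001100111101→0 (1)
 20  011001111011→0 (1)
 21  110011110111→1 (1)
 22  100111101111→1 (0)
 23  001111011110→0 (1)
 24  011110111101→0 (1)
 25  111101111011→1 (0)
 26  111011110110→1 (0)
 27  110111101100→1 (1)
 28  101111011001→1 (1)
 29  011110110011→0 (0)
 30  111101100110→1 (0)
 31  111011001100→1 (0)
 32  110110011000→1 (0)
 33  101100110000→1 (0)
 34  011001100000→0 (1)
 35  110011000001→1 (0)
 36  100110000010→1 (1)
 37  001100000101→0 (1)
 38  011000001011→0 (0)
 39  110000010110→1 (1)
 40  100000101101→1 (0)
 41  000001011010→0 (1)
 42  000010110101→0 (0)
 43  000101101010→0 (0)
 44  001011010100→0 (0)
 45  010110101000→0 (0)
 46  101101010000→1 (1)
 47  011010100001→0 (0)
 48  110101000010→1 (1)
 49  101010000101→1 (0)
 50  010100001010→0 (1)
 51  101000010101→1 (0)
 52  010000101010→0 (0)
 53  100001010100→1 (1)
 54  000010101001→0 (1)
 55  000101010011→0 (1)
 56  001010100111→0 (0)
 57  010101001110→0 (1)
 58  101010011101→1 (1)
 59  010100111011→0 (1)
 60  101001110111→1 (1)
 61  010011101111→0 (1)
 62  100111011111→1 (1)
 63  001110111111→0 (1)
 64  011101111111→0 (1)
 65  111011111111→1 (0)
 66  110111111110→1 (1)
 67  101111111101→1 (0)
 68  011111111010→0 (0)
 69  111111110100→1 (0)
 70  111111101000→1 (1)
 71  111111010001→1 (0)
 72  111110100010→1 (0)

0101101100110011100001100111101111011001100000101101010000101010011101111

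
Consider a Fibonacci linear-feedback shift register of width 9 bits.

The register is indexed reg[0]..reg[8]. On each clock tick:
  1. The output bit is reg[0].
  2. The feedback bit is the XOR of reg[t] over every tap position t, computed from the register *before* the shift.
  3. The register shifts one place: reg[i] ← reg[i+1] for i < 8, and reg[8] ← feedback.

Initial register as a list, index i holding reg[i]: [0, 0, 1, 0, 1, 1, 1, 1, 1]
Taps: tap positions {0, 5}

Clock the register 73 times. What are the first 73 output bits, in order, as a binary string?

tick  register→output (feedback)
  0  001011111→0 (1)
  1  010111111→0 (1)
  2  101111111→1 (0)
  3  011111110→0 (1)
  4  111111101→1 (0)
  5  111111010→1 (0)
  6  111110100→1 (1)
  7  111101001→1 (0)
  8  111010010→1 (1)
  9  110100101→1 (1)
 10  101001011→1 (0)
 11  010010110→0 (0)
 12  100101100→1 (0)
 13  001011000→0 (1)
 14  010110001→0 (0)
 15  101100010→1 (1)
 16  011000101→0 (0)
 17  110001010→1 (0)
 18  100010100→1 (1)
 19  000101001→0 (1)
 20  001010011→0 (0)
 21  010100110→0 (0)
 22  101001100→1 (0)
 23  010011000→0 (1)
 24  100110001→1 (1)
 25  001100011→0 (0)
 26  011000110→0 (0)
 27  110001100→1 (0)
 28  100011000→1 (0)
 29  000110000→0 (0)
 30  001100000→0 (0)
 31  011000000→0 (0)
 32  110000000→1 (1)
 33  100000001→1 (1)
 34  000000011→0 (0)
 35  000000110→0 (0)
 36  000001100→0 (1)
 37  000011001→0 (1)
 38  000110011→0 (0)
 39  001100110→0 (0)
 40  011001100→0 (1)
 41  110011001→1 (0)
 42  100110010→1 (1)
 43  001100101→0 (0)
 44  011001010→0 (1)
 45  110010101→1 (1)
 46  100101011→1 (0)
 47  001010110→0 (0)
 48  010101100→0 (1)
 49  101011001→1 (0)
 50  010110010→0 (0)
 51  101100100→1 (1)
 52  011001001→0 (1)
 53  110010011→1 (1)
 54  100100111→1 (1)
 55  001001111→0 (1)
 56  010011111→0 (1)
 57  100111111→1 (0)
 58  001111110→0 (1)
 59  011111101→0 (1)
 60  111111011→1 (0)
 61  111110110→1 (1)
 62  111101101→1 (0)
 63  111011010→1 (0)
 64  110110100→1 (1)
 65  101101001→1 (0)
 66  011010010→0 (0)
 67  110100100→1 (1)
 68  101001001→1 (0)
 69  010010010→0 (0)
 70  100100100→1 (1)
 71  001001001→0 (1)
 72  010010011→0 (0)

0010111111101001011000101001100011000000011001100101011001001111110110100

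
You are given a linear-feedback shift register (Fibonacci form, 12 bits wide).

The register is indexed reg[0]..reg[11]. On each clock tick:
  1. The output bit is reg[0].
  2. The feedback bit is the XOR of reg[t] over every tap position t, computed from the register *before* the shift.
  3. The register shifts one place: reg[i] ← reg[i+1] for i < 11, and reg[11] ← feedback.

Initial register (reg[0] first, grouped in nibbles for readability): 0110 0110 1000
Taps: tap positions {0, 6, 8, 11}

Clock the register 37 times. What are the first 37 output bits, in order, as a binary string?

0110011010000111111100001101111011101

step | reg (before) | out | fb
   0 | 011001101000 | 0 | 0
   1 | 110011010000 | 1 | 1
   2 | 100110100001 | 1 | 1
   3 | 001101000011 | 0 | 1
   4 | 011010000111 | 0 | 1
   5 | 110100001111 | 1 | 1
   6 | 101000011111 | 1 | 1
   7 | 010000111111 | 0 | 1
   8 | 100001111111 | 1 | 0
   9 | 000011111110 | 0 | 0
  10 | 000111111100 | 0 | 0
  11 | 001111111000 | 0 | 0
  12 | 011111110000 | 0 | 1
  13 | 111111100001 | 1 | 1
  14 | 111111000011 | 1 | 0
  15 | 111110000110 | 1 | 1
  16 | 111100001101 | 1 | 1
  17 | 111000011011 | 1 | 1
  18 | 110000110111 | 1 | 1
  19 | 100001101111 | 1 | 0
  20 | 000011011110 | 0 | 1
  21 | 000110111101 | 0 | 1
  22 | 001101111011 | 0 | 1
  23 | 011011110111 | 0 | 0
  24 | 110111101110 | 1 | 1
  25 | 101111011101 | 1 | 1
  26 | 011110111011 | 0 | 1
  27 | 111101110111 | 1 | 1
  28 | 111011101111 | 1 | 0
  29 | 110111011110 | 1 | 0
  30 | 101110111100 | 1 | 1
  31 | 011101111001 | 0 | 1
  32 | 111011110011 | 1 | 1
  33 | 110111100111 | 1 | 1
  34 | 101111001111 | 1 | 1
  35 | 011110011111 | 0 | 0
  36 | 111100111110 | 1 | 1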